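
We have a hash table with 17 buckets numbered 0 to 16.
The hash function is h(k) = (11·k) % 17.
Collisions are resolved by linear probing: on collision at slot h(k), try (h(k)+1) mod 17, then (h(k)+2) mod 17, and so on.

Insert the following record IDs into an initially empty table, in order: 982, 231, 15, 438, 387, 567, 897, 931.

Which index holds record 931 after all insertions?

13

Insert 982: h=7, slot 7 empty => index 7.
Insert 231: h=8, slot 8 empty => index 8.
Insert 15: h=12, slot 12 empty => index 12.
Insert 438: h=7, slots 7,8 occupied => index 9.
Insert 387: h=7, slots 7,8,9 occupied => index 10.
Insert 567: h=15, slot 15 empty => index 15.
Insert 897: h=7, slots 7,8,9,10 occupied => index 11.
Insert 931: h=7, slots 7,8,9,10,11,12 occupied => index 13.
Table: [-, -, -, -, -, -, -, 982, 231, 438, 387, 897, 15, 931, -, 567, -]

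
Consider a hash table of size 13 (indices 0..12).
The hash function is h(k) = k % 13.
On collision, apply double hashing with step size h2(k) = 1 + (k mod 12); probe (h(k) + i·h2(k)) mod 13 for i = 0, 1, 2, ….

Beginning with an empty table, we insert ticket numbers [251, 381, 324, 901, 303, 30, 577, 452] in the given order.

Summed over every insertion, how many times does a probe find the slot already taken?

4

Insert 251: h=4, slot 4 empty -> index 4.
Insert 381: h=4, h2=10, slot 4 occupied -> index 1.
Insert 324: h=12, slot 12 empty -> index 12.
Insert 901: h=4, h2=2, slot 4 occupied -> index 6.
Insert 303: h=4, h2=4, slot 4 occupied -> index 8.
Insert 30: h=4, h2=7, slot 4 occupied -> index 11.
Insert 577: h=5, slot 5 empty -> index 5.
Insert 452: h=10, slot 10 empty -> index 10.
Table: [., 381, ., ., 251, 577, 901, ., 303, ., 452, 30, 324]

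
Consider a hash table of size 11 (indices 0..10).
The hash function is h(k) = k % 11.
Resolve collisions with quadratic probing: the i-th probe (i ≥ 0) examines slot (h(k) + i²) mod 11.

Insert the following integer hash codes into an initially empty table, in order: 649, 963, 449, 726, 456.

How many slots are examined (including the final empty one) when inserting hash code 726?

Insert 649: h=0, slot 0 empty -> index 0.
Insert 963: h=6, slot 6 empty -> index 6.
Insert 449: h=9, slot 9 empty -> index 9.
Insert 726: h=0, slot 0 occupied -> index 1.
Insert 456: h=5, slot 5 empty -> index 5.
Table: [649, 726, -, -, -, 456, 963, -, -, 449, -]

2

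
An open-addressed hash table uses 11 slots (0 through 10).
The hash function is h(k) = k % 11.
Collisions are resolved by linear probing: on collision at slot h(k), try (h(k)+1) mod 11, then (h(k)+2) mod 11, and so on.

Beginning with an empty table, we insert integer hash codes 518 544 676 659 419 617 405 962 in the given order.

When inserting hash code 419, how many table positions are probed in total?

518: h=1 => slot 1
544: h=5 => slot 5
676: h=5, probe 5,6 => slot 6
659: h=10 => slot 10
419: h=1, probe 1,2 => slot 2
617: h=1, probe 1,2,3 => slot 3
405: h=9 => slot 9
962: h=5, probe 5,6,7 => slot 7
Table: [., 518, 419, 617, ., 544, 676, 962, ., 405, 659]

2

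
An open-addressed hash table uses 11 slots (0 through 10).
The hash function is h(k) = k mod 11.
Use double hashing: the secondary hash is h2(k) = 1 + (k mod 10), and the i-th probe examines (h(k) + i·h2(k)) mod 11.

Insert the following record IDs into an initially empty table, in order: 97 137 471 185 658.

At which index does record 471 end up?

0

Insert 97: h=9, slot 9 empty -> index 9.
Insert 137: h=5, slot 5 empty -> index 5.
Insert 471: h=9, h2=2, slot 9 occupied -> index 0.
Insert 185: h=9, h2=6, slot 9 occupied -> index 4.
Insert 658: h=9, h2=9, slot 9 occupied -> index 7.
Table: [471, ∅, ∅, ∅, 185, 137, ∅, 658, ∅, 97, ∅]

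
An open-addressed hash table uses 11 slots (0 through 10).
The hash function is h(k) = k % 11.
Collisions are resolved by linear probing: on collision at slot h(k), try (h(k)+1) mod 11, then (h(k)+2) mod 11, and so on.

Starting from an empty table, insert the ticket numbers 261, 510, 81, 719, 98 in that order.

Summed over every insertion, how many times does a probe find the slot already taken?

3

261 hashes to 8; slot 8 is free => place at 8.
510 hashes to 4; slot 4 is free => place at 4.
81 hashes to 4; 4 taken => place at 5.
719 hashes to 4; 4,5 taken => place at 6.
98 hashes to 10; slot 10 is free => place at 10.
Table: [_, _, _, _, 510, 81, 719, _, 261, _, 98]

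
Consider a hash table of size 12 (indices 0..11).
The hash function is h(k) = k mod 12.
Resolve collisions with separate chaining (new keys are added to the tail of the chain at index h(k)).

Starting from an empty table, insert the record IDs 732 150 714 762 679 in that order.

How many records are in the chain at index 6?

Insert 732: h=0, bucket 0 empty → new chain.
Insert 150: h=6, bucket 6 empty → new chain.
Insert 714: h=6, bucket 6 nonempty → append to chain.
Insert 762: h=6, bucket 6 nonempty → append to chain.
Insert 679: h=7, bucket 7 empty → new chain.
Final buckets:
0: 732
1: —
2: —
3: —
4: —
5: —
6: 150 -> 714 -> 762
7: 679
8: —
9: —
10: —
11: —

3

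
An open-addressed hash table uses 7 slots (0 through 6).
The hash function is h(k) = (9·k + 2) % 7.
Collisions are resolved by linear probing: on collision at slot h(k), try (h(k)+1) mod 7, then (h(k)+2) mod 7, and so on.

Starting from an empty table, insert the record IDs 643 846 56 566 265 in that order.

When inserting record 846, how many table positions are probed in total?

2

643 hashes to 0; slot 0 is free -> place at 0.
846 hashes to 0; 0 taken -> place at 1.
56 hashes to 2; slot 2 is free -> place at 2.
566 hashes to 0; 0,1,2 taken -> place at 3.
265 hashes to 0; 0,1,2,3 taken -> place at 4.
Table: [643, 846, 56, 566, 265, _, _]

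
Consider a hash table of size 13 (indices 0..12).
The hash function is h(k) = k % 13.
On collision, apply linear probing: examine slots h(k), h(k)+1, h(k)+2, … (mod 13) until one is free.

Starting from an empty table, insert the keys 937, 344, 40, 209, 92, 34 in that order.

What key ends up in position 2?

937: h=1 -> slot 1
344: h=6 -> slot 6
40: h=1, probe 1,2 -> slot 2
209: h=1, probe 1,2,3 -> slot 3
92: h=1, probe 1,2,3,4 -> slot 4
34: h=8 -> slot 8
Table: [_, 937, 40, 209, 92, _, 344, _, 34, _, _, _, _]

40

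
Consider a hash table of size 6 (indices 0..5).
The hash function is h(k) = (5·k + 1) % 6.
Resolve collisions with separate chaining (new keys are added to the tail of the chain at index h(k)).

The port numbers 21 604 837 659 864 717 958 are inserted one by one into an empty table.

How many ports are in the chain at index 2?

1

Insert 21: h=4, bucket 4 empty → new chain.
Insert 604: h=3, bucket 3 empty → new chain.
Insert 837: h=4, bucket 4 nonempty → append to chain.
Insert 659: h=2, bucket 2 empty → new chain.
Insert 864: h=1, bucket 1 empty → new chain.
Insert 717: h=4, bucket 4 nonempty → append to chain.
Insert 958: h=3, bucket 3 nonempty → append to chain.
Final buckets:
0: .
1: 864
2: 659
3: 604 -> 958
4: 21 -> 837 -> 717
5: .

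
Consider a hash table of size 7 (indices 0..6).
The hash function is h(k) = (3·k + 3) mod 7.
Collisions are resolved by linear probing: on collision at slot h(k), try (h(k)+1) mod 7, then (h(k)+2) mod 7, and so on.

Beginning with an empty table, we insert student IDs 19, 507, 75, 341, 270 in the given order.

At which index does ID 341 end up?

0

19: h=4 → slot 4
507: h=5 → slot 5
75: h=4, probe 4,5,6 → slot 6
341: h=4, probe 4,5,6,0 → slot 0
270: h=1 → slot 1
Table: [341, 270, ., ., 19, 507, 75]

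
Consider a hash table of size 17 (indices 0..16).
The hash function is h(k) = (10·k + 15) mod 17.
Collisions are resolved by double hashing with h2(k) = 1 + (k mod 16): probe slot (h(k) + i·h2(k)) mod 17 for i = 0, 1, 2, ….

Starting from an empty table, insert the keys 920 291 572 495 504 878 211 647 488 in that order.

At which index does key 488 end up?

9

920 hashes to 1; slot 1 is free => place at 1.
291 hashes to 1, h2=4; 1 taken => place at 5.
572 hashes to 6; slot 6 is free => place at 6.
495 hashes to 1, h2=16; 1 taken => place at 0.
504 hashes to 6, h2=9; 6 taken => place at 15.
878 hashes to 6, h2=15; 6 taken => place at 4.
211 hashes to 0, h2=4; 0,4 taken => place at 8.
647 hashes to 8, h2=8; 8 taken => place at 16.
488 hashes to 16, h2=9; 16,8,0 taken => place at 9.
Table: [495, 920, _, _, 878, 291, 572, _, 211, 488, _, _, _, _, _, 504, 647]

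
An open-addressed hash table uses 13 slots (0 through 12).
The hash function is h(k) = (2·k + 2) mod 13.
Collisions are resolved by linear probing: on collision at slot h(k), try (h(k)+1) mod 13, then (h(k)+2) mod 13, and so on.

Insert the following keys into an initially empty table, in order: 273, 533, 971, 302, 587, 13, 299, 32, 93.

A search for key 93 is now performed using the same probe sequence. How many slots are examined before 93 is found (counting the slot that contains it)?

Insert 273: h=2, slot 2 empty -> index 2.
Insert 533: h=2, slot 2 occupied -> index 3.
Insert 971: h=7, slot 7 empty -> index 7.
Insert 302: h=8, slot 8 empty -> index 8.
Insert 587: h=6, slot 6 empty -> index 6.
Insert 13: h=2, slots 2,3 occupied -> index 4.
Insert 299: h=2, slots 2,3,4 occupied -> index 5.
Insert 32: h=1, slot 1 empty -> index 1.
Insert 93: h=6, slots 6,7,8 occupied -> index 9.
Table: [., 32, 273, 533, 13, 299, 587, 971, 302, 93, ., ., .]
Lookup 93: h=6, probe 6,7,8,9 → found at 9.

4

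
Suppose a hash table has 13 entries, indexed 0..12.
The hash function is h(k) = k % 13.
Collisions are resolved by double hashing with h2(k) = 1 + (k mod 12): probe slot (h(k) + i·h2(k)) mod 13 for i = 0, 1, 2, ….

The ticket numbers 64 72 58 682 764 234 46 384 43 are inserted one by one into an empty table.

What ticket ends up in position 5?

Insert 64: h=12, slot 12 empty => index 12.
Insert 72: h=7, slot 7 empty => index 7.
Insert 58: h=6, slot 6 empty => index 6.
Insert 682: h=6, h2=11, slot 6 occupied => index 4.
Insert 764: h=10, slot 10 empty => index 10.
Insert 234: h=0, slot 0 empty => index 0.
Insert 46: h=7, h2=11, slot 7 occupied => index 5.
Insert 384: h=7, h2=1, slot 7 occupied => index 8.
Insert 43: h=4, h2=8, slots 4,12,7 occupied => index 2.
Table: [234, ., 43, ., 682, 46, 58, 72, 384, ., 764, ., 64]

46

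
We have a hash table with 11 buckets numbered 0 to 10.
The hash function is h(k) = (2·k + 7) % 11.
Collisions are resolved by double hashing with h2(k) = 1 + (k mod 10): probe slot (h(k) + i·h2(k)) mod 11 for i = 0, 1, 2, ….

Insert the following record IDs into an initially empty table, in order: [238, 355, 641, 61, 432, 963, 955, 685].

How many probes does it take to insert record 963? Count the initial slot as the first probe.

2

238 hashes to 10; slot 10 is free → place at 10.
355 hashes to 2; slot 2 is free → place at 2.
641 hashes to 2, h2=2; 2 taken → place at 4.
61 hashes to 8; slot 8 is free → place at 8.
432 hashes to 2, h2=3; 2 taken → place at 5.
963 hashes to 8, h2=4; 8 taken → place at 1.
955 hashes to 3; slot 3 is free → place at 3.
685 hashes to 2, h2=6; 2,8,3 taken → place at 9.
Table: [_, 963, 355, 955, 641, 432, _, _, 61, 685, 238]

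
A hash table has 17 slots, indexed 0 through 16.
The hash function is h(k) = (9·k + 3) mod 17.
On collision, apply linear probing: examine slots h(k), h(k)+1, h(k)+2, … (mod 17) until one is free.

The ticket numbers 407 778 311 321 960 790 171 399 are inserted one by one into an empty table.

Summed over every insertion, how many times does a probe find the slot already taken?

3

407 hashes to 11; slot 11 is free → place at 11.
778 hashes to 1; slot 1 is free → place at 1.
311 hashes to 14; slot 14 is free → place at 14.
321 hashes to 2; slot 2 is free → place at 2.
960 hashes to 7; slot 7 is free → place at 7.
790 hashes to 7; 7 taken → place at 8.
171 hashes to 12; slot 12 is free → place at 12.
399 hashes to 7; 7,8 taken → place at 9.
Table: [_, 778, 321, _, _, _, _, 960, 790, 399, _, 407, 171, _, 311, _, _]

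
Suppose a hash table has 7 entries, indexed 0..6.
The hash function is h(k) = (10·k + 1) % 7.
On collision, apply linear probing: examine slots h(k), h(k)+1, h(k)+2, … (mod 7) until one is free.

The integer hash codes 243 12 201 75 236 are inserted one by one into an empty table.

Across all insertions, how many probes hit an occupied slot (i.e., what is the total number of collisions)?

243: h=2 -> slot 2
12: h=2, probe 2,3 -> slot 3
201: h=2, probe 2,3,4 -> slot 4
75: h=2, probe 2,3,4,5 -> slot 5
236: h=2, probe 2,3,4,5,6 -> slot 6
Table: [-, -, 243, 12, 201, 75, 236]

10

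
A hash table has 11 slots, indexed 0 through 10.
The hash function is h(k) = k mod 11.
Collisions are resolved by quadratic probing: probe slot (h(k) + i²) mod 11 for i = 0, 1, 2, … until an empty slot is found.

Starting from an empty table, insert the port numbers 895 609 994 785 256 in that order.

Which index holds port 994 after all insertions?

895: h=4 -> slot 4
609: h=4, probe 4,5 -> slot 5
994: h=4, probe 4,5,8 -> slot 8
785: h=4, probe 4,5,8,2 -> slot 2
256: h=3 -> slot 3
Table: [_, _, 785, 256, 895, 609, _, _, 994, _, _]

8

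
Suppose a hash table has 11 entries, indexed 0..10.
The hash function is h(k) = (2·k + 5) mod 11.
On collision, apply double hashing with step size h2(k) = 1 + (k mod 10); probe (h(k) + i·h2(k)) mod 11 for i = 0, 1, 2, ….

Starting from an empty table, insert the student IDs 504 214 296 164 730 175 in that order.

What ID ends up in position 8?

164

504: h=1 -> slot 1
214: h=4 -> slot 4
296: h=3 -> slot 3
164: h=3, h2=5, probe 3,8 -> slot 8
730: h=2 -> slot 2
175: h=3, h2=6, probe 3,9 -> slot 9
Table: [., 504, 730, 296, 214, ., ., ., 164, 175, .]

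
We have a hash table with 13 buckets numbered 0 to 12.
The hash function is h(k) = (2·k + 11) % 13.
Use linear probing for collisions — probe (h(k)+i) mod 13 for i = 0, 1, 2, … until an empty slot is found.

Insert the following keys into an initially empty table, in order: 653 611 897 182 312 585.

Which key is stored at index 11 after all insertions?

611

Insert 653: h=4, slot 4 empty → index 4.
Insert 611: h=11, slot 11 empty → index 11.
Insert 897: h=11, slot 11 occupied → index 12.
Insert 182: h=11, slots 11,12 occupied → index 0.
Insert 312: h=11, slots 11,12,0 occupied → index 1.
Insert 585: h=11, slots 11,12,0,1 occupied → index 2.
Table: [182, 312, 585, ., 653, ., ., ., ., ., ., 611, 897]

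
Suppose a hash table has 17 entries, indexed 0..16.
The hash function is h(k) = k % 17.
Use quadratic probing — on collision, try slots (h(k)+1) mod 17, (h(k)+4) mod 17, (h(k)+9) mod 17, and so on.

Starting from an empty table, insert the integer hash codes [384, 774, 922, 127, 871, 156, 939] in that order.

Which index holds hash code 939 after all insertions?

13

384 hashes to 10; slot 10 is free => place at 10.
774 hashes to 9; slot 9 is free => place at 9.
922 hashes to 4; slot 4 is free => place at 4.
127 hashes to 8; slot 8 is free => place at 8.
871 hashes to 4; 4 taken => place at 5.
156 hashes to 3; slot 3 is free => place at 3.
939 hashes to 4; 4,5,8 taken => place at 13.
Table: [_, _, _, 156, 922, 871, _, _, 127, 774, 384, _, _, 939, _, _, _]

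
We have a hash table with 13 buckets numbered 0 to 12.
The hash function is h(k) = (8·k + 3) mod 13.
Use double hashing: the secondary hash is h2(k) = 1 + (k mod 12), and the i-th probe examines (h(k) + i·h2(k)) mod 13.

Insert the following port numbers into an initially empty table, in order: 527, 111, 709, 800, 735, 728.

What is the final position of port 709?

527: h=7 -> slot 7
111: h=7, h2=4, probe 7,11 -> slot 11
709: h=7, h2=2, probe 7,9 -> slot 9
800: h=7, h2=9, probe 7,3 -> slot 3
735: h=7, h2=4, probe 7,11,2 -> slot 2
728: h=3, h2=9, probe 3,12 -> slot 12
Table: [-, -, 735, 800, -, -, -, 527, -, 709, -, 111, 728]

9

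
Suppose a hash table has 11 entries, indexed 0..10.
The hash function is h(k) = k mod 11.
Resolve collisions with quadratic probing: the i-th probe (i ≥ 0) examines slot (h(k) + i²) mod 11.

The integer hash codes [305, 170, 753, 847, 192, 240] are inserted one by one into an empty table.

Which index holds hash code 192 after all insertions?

9

305 hashes to 8; slot 8 is free => place at 8.
170 hashes to 5; slot 5 is free => place at 5.
753 hashes to 5; 5 taken => place at 6.
847 hashes to 0; slot 0 is free => place at 0.
192 hashes to 5; 5,6 taken => place at 9.
240 hashes to 9; 9 taken => place at 10.
Table: [847, ., ., ., ., 170, 753, ., 305, 192, 240]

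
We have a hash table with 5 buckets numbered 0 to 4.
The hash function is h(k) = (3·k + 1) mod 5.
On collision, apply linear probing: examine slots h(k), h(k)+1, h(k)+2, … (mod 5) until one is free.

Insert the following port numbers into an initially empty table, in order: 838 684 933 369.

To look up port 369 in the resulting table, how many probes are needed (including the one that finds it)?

2

Insert 838: h=0, slot 0 empty => index 0.
Insert 684: h=3, slot 3 empty => index 3.
Insert 933: h=0, slot 0 occupied => index 1.
Insert 369: h=3, slot 3 occupied => index 4.
Table: [838, 933, -, 684, 369]
Lookup 369: h=3, probe 3,4 → found at 4.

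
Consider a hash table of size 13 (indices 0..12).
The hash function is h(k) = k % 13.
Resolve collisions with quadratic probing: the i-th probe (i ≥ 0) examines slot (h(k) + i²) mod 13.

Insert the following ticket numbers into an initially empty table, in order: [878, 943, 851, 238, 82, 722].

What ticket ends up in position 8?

943

878 hashes to 7; slot 7 is free -> place at 7.
943 hashes to 7; 7 taken -> place at 8.
851 hashes to 6; slot 6 is free -> place at 6.
238 hashes to 4; slot 4 is free -> place at 4.
82 hashes to 4; 4 taken -> place at 5.
722 hashes to 7; 7,8 taken -> place at 11.
Table: [_, _, _, _, 238, 82, 851, 878, 943, _, _, 722, _]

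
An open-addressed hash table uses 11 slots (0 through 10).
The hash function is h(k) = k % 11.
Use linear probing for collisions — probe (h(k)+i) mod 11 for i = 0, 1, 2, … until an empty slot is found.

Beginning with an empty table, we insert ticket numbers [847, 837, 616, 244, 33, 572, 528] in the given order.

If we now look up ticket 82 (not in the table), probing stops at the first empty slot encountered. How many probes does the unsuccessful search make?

3

847: h=0 => slot 0
837: h=1 => slot 1
616: h=0, probe 0,1,2 => slot 2
244: h=2, probe 2,3 => slot 3
33: h=0, probe 0,1,2,3,4 => slot 4
572: h=0, probe 0,1,2,3,4,5 => slot 5
528: h=0, probe 0,1,2,3,4,5,6 => slot 6
Table: [847, 837, 616, 244, 33, 572, 528, -, -, -, -]
Lookup 82: h=5, probe 5,6,7 → slot 7 empty, not found.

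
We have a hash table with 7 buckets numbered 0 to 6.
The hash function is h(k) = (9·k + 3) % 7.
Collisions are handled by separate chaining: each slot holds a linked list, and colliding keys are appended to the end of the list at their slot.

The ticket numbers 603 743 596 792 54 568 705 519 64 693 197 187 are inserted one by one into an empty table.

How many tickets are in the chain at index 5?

603 -> bucket 5
743 -> bucket 5 (collision)
596 -> bucket 5 (collision)
792 -> bucket 5 (collision)
54 -> bucket 6
568 -> bucket 5 (collision)
705 -> bucket 6 (collision)
519 -> bucket 5 (collision)
64 -> bucket 5 (collision)
693 -> bucket 3
197 -> bucket 5 (collision)
187 -> bucket 6 (collision)
Final buckets:
0: .
1: .
2: .
3: 693
4: .
5: 603 -> 743 -> 596 -> 792 -> 568 -> 519 -> 64 -> 197
6: 54 -> 705 -> 187

8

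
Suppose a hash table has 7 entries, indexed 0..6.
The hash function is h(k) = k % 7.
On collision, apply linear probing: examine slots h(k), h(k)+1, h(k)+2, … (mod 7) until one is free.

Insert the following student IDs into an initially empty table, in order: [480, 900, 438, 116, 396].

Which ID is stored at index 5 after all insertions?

Insert 480: h=4, slot 4 empty → index 4.
Insert 900: h=4, slot 4 occupied → index 5.
Insert 438: h=4, slots 4,5 occupied → index 6.
Insert 116: h=4, slots 4,5,6 occupied → index 0.
Insert 396: h=4, slots 4,5,6,0 occupied → index 1.
Table: [116, 396, ∅, ∅, 480, 900, 438]

900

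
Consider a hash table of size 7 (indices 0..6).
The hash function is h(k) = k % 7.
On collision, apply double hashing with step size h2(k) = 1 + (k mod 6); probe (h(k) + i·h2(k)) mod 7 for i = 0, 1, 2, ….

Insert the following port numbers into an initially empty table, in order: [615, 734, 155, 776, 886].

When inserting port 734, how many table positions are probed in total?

2

615 hashes to 6; slot 6 is free -> place at 6.
734 hashes to 6, h2=3; 6 taken -> place at 2.
155 hashes to 1; slot 1 is free -> place at 1.
776 hashes to 6, h2=3; 6,2 taken -> place at 5.
886 hashes to 4; slot 4 is free -> place at 4.
Table: [_, 155, 734, _, 886, 776, 615]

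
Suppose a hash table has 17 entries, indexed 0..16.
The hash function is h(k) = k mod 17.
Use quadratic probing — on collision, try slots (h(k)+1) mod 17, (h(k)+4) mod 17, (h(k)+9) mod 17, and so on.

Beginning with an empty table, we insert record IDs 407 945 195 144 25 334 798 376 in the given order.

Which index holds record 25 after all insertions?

12

407 hashes to 16; slot 16 is free -> place at 16.
945 hashes to 10; slot 10 is free -> place at 10.
195 hashes to 8; slot 8 is free -> place at 8.
144 hashes to 8; 8 taken -> place at 9.
25 hashes to 8; 8,9 taken -> place at 12.
334 hashes to 11; slot 11 is free -> place at 11.
798 hashes to 16; 16 taken -> place at 0.
376 hashes to 2; slot 2 is free -> place at 2.
Table: [798, -, 376, -, -, -, -, -, 195, 144, 945, 334, 25, -, -, -, 407]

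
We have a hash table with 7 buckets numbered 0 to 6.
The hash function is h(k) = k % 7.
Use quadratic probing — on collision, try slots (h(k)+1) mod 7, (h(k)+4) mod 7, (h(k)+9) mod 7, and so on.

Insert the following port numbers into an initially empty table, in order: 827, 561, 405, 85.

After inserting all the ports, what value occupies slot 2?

827: h=1 → slot 1
561: h=1, probe 1,2 → slot 2
405: h=6 → slot 6
85: h=1, probe 1,2,5 → slot 5
Table: [∅, 827, 561, ∅, ∅, 85, 405]

561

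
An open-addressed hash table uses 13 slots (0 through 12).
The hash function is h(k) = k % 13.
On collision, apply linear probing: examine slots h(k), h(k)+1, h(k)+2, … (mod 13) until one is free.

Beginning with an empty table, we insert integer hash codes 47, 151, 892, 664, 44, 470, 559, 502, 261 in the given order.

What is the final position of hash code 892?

10

47 hashes to 8; slot 8 is free → place at 8.
151 hashes to 8; 8 taken → place at 9.
892 hashes to 8; 8,9 taken → place at 10.
664 hashes to 1; slot 1 is free → place at 1.
44 hashes to 5; slot 5 is free → place at 5.
470 hashes to 2; slot 2 is free → place at 2.
559 hashes to 0; slot 0 is free → place at 0.
502 hashes to 8; 8,9,10 taken → place at 11.
261 hashes to 1; 1,2 taken → place at 3.
Table: [559, 664, 470, 261, _, 44, _, _, 47, 151, 892, 502, _]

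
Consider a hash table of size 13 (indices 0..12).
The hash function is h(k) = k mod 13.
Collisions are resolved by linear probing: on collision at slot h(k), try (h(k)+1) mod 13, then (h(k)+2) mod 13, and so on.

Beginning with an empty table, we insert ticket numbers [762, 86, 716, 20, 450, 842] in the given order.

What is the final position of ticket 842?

Insert 762: h=8, slot 8 empty => index 8.
Insert 86: h=8, slot 8 occupied => index 9.
Insert 716: h=1, slot 1 empty => index 1.
Insert 20: h=7, slot 7 empty => index 7.
Insert 450: h=8, slots 8,9 occupied => index 10.
Insert 842: h=10, slot 10 occupied => index 11.
Table: [∅, 716, ∅, ∅, ∅, ∅, ∅, 20, 762, 86, 450, 842, ∅]

11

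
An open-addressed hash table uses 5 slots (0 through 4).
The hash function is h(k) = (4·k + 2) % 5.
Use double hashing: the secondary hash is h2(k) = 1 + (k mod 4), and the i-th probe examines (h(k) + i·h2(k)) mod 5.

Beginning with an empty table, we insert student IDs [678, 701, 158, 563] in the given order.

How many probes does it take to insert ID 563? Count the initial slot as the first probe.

2

678: h=4 -> slot 4
701: h=1 -> slot 1
158: h=4, h2=3, probe 4,2 -> slot 2
563: h=4, h2=4, probe 4,3 -> slot 3
Table: [., 701, 158, 563, 678]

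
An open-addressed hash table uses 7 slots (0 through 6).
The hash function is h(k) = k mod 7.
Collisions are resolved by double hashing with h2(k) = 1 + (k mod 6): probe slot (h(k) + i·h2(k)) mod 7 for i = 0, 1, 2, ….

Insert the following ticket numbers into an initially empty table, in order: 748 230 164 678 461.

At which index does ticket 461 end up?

748: h=6 -> slot 6
230: h=6, h2=3, probe 6,2 -> slot 2
164: h=3 -> slot 3
678: h=6, h2=1, probe 6,0 -> slot 0
461: h=6, h2=6, probe 6,5 -> slot 5
Table: [678, ∅, 230, 164, ∅, 461, 748]

5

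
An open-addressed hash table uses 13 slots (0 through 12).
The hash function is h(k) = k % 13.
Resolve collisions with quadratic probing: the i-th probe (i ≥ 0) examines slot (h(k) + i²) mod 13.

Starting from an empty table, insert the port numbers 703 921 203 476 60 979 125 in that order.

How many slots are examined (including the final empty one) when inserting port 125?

Insert 703: h=1, slot 1 empty → index 1.
Insert 921: h=11, slot 11 empty → index 11.
Insert 203: h=8, slot 8 empty → index 8.
Insert 476: h=8, slot 8 occupied → index 9.
Insert 60: h=8, slots 8,9 occupied → index 12.
Insert 979: h=4, slot 4 empty → index 4.
Insert 125: h=8, slots 8,9,12,4,11 occupied → index 7.
Table: [—, 703, —, —, 979, —, —, 125, 203, 476, —, 921, 60]

6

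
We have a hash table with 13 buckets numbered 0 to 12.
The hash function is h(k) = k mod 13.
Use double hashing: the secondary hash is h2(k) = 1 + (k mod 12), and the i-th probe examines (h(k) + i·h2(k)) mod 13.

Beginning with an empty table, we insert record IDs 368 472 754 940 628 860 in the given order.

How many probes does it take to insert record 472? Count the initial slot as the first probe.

2

368: h=4 -> slot 4
472: h=4, h2=5, probe 4,9 -> slot 9
754: h=0 -> slot 0
940: h=4, h2=5, probe 4,9,1 -> slot 1
628: h=4, h2=5, probe 4,9,1,6 -> slot 6
860: h=2 -> slot 2
Table: [754, 940, 860, ∅, 368, ∅, 628, ∅, ∅, 472, ∅, ∅, ∅]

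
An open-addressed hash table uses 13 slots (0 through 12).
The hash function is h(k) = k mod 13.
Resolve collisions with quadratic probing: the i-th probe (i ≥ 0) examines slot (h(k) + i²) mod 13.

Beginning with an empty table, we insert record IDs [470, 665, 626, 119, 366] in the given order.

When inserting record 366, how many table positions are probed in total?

470: h=2 -> slot 2
665: h=2, probe 2,3 -> slot 3
626: h=2, probe 2,3,6 -> slot 6
119: h=2, probe 2,3,6,11 -> slot 11
366: h=2, probe 2,3,6,11,5 -> slot 5
Table: [., ., 470, 665, ., 366, 626, ., ., ., ., 119, .]

5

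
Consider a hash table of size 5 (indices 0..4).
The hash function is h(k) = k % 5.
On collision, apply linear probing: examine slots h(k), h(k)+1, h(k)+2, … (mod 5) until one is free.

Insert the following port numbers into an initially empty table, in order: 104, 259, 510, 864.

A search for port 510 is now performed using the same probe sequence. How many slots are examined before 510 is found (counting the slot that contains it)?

104: h=4 -> slot 4
259: h=4, probe 4,0 -> slot 0
510: h=0, probe 0,1 -> slot 1
864: h=4, probe 4,0,1,2 -> slot 2
Table: [259, 510, 864, -, 104]
Lookup 510: h=0, probe 0,1 → found at 1.

2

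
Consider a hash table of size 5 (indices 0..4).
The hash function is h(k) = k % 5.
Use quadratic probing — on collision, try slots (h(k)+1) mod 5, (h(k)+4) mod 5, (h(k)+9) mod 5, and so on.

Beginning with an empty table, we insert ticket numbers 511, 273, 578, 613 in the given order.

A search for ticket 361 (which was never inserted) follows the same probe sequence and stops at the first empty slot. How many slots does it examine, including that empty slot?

3

Insert 511: h=1, slot 1 empty -> index 1.
Insert 273: h=3, slot 3 empty -> index 3.
Insert 578: h=3, slot 3 occupied -> index 4.
Insert 613: h=3, slots 3,4 occupied -> index 2.
Table: [., 511, 613, 273, 578]
Lookup 361: h=1, probe 1,2,0 → slot 0 empty, not found.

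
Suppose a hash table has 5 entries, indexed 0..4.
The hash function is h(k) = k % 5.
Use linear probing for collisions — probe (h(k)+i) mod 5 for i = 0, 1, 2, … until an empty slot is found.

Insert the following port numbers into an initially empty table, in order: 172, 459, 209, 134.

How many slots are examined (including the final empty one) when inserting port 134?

172 hashes to 2; slot 2 is free → place at 2.
459 hashes to 4; slot 4 is free → place at 4.
209 hashes to 4; 4 taken → place at 0.
134 hashes to 4; 4,0 taken → place at 1.
Table: [209, 134, 172, —, 459]

3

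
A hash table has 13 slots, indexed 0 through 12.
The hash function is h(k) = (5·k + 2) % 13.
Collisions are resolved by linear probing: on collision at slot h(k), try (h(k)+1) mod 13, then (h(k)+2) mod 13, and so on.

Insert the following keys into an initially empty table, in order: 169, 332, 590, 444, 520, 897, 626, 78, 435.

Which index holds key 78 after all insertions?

Insert 169: h=2, slot 2 empty → index 2.
Insert 332: h=11, slot 11 empty → index 11.
Insert 590: h=1, slot 1 empty → index 1.
Insert 444: h=12, slot 12 empty → index 12.
Insert 520: h=2, slot 2 occupied → index 3.
Insert 897: h=2, slots 2,3 occupied → index 4.
Insert 626: h=12, slot 12 occupied → index 0.
Insert 78: h=2, slots 2,3,4 occupied → index 5.
Insert 435: h=6, slot 6 empty → index 6.
Table: [626, 590, 169, 520, 897, 78, 435, —, —, —, —, 332, 444]

5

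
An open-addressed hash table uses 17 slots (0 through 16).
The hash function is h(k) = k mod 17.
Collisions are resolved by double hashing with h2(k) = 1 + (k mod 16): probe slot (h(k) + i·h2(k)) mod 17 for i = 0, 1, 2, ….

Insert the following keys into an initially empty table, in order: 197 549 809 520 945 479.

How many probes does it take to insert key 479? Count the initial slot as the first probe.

3

Insert 197: h=10, slot 10 empty → index 10.
Insert 549: h=5, slot 5 empty → index 5.
Insert 809: h=10, h2=10, slot 10 occupied → index 3.
Insert 520: h=10, h2=9, slot 10 occupied → index 2.
Insert 945: h=10, h2=2, slot 10 occupied → index 12.
Insert 479: h=3, h2=16, slots 3,2 occupied → index 1.
Table: [., 479, 520, 809, ., 549, ., ., ., ., 197, ., 945, ., ., ., .]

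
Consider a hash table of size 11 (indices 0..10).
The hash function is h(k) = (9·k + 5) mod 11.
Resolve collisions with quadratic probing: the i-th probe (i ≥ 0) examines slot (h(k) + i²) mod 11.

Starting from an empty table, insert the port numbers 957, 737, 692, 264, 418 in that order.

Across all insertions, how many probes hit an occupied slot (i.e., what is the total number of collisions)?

Insert 957: h=5, slot 5 empty → index 5.
Insert 737: h=5, slot 5 occupied → index 6.
Insert 692: h=7, slot 7 empty → index 7.
Insert 264: h=5, slots 5,6 occupied → index 9.
Insert 418: h=5, slots 5,6,9 occupied → index 3.
Table: [∅, ∅, ∅, 418, ∅, 957, 737, 692, ∅, 264, ∅]

6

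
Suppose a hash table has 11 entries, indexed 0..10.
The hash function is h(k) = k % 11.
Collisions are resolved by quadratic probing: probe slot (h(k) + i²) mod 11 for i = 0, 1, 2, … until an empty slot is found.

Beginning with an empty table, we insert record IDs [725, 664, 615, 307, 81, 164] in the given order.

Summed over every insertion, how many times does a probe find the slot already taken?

7

Insert 725: h=10, slot 10 empty => index 10.
Insert 664: h=4, slot 4 empty => index 4.
Insert 615: h=10, slot 10 occupied => index 0.
Insert 307: h=10, slots 10,0 occupied => index 3.
Insert 81: h=4, slot 4 occupied => index 5.
Insert 164: h=10, slots 10,0,3 occupied => index 8.
Table: [615, -, -, 307, 664, 81, -, -, 164, -, 725]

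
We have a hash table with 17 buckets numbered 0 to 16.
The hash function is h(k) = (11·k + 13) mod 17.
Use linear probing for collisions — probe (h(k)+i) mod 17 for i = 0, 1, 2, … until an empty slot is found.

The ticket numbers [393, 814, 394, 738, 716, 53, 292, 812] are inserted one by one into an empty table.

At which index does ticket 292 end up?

393 hashes to 1; slot 1 is free => place at 1.
814 hashes to 8; slot 8 is free => place at 8.
394 hashes to 12; slot 12 is free => place at 12.
738 hashes to 5; slot 5 is free => place at 5.
716 hashes to 1; 1 taken => place at 2.
53 hashes to 1; 1,2 taken => place at 3.
292 hashes to 12; 12 taken => place at 13.
812 hashes to 3; 3 taken => place at 4.
Table: [∅, 393, 716, 53, 812, 738, ∅, ∅, 814, ∅, ∅, ∅, 394, 292, ∅, ∅, ∅]

13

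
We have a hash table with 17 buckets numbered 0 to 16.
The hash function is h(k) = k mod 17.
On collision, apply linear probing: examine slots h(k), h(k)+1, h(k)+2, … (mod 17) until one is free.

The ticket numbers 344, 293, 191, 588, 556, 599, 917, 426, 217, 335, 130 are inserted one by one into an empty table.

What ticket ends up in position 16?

917

344: h=4 => slot 4
293: h=4, probe 4,5 => slot 5
191: h=4, probe 4,5,6 => slot 6
588: h=10 => slot 10
556: h=12 => slot 12
599: h=4, probe 4,5,6,7 => slot 7
917: h=16 => slot 16
426: h=1 => slot 1
217: h=13 => slot 13
335: h=12, probe 12,13,14 => slot 14
130: h=11 => slot 11
Table: [., 426, ., ., 344, 293, 191, 599, ., ., 588, 130, 556, 217, 335, ., 917]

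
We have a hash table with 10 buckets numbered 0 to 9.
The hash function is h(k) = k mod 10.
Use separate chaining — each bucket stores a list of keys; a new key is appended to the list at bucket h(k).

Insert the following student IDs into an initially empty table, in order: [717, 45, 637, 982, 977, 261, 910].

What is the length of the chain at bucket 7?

3

717 -> bucket 7
45 -> bucket 5
637 -> bucket 7 (collision)
982 -> bucket 2
977 -> bucket 7 (collision)
261 -> bucket 1
910 -> bucket 0
Final buckets:
0: 910
1: 261
2: 982
3: _
4: _
5: 45
6: _
7: 717 -> 637 -> 977
8: _
9: _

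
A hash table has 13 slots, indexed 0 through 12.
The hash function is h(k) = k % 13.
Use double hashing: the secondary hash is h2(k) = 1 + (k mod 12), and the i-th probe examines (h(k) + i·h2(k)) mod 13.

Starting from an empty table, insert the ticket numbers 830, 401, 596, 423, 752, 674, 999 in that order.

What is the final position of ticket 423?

830: h=11 → slot 11
401: h=11, h2=6, probe 11,4 → slot 4
596: h=11, h2=9, probe 11,7 → slot 7
423: h=7, h2=4, probe 7,11,2 → slot 2
752: h=11, h2=9, probe 11,7,3 → slot 3
674: h=11, h2=3, probe 11,1 → slot 1
999: h=11, h2=4, probe 11,2,6 → slot 6
Table: [., 674, 423, 752, 401, ., 999, 596, ., ., ., 830, .]

2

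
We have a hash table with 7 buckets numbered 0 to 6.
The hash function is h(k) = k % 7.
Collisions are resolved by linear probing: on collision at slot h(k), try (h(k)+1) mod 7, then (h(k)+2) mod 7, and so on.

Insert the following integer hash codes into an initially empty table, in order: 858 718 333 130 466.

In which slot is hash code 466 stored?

1

858 hashes to 4; slot 4 is free -> place at 4.
718 hashes to 4; 4 taken -> place at 5.
333 hashes to 4; 4,5 taken -> place at 6.
130 hashes to 4; 4,5,6 taken -> place at 0.
466 hashes to 4; 4,5,6,0 taken -> place at 1.
Table: [130, 466, —, —, 858, 718, 333]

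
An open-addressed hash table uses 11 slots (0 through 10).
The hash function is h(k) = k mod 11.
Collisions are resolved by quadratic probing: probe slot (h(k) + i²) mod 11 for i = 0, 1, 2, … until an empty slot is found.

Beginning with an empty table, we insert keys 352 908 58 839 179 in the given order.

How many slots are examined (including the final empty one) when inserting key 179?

3

352: h=0 → slot 0
908: h=6 → slot 6
58: h=3 → slot 3
839: h=3, probe 3,4 → slot 4
179: h=3, probe 3,4,7 → slot 7
Table: [352, ., ., 58, 839, ., 908, 179, ., ., .]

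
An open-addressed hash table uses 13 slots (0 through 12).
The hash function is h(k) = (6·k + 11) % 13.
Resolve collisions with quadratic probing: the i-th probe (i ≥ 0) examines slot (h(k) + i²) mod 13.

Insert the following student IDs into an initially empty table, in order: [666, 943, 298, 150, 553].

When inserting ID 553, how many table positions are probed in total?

4

666: h=3 → slot 3
943: h=1 → slot 1
298: h=5 → slot 5
150: h=1, probe 1,2 → slot 2
553: h=1, probe 1,2,5,10 → slot 10
Table: [-, 943, 150, 666, -, 298, -, -, -, -, 553, -, -]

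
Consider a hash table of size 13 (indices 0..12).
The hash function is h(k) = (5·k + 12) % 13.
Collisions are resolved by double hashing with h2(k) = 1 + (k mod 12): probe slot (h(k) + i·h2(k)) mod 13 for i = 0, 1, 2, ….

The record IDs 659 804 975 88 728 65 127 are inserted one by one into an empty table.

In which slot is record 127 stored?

0

659: h=5 -> slot 5
804: h=2 -> slot 2
975: h=12 -> slot 12
88: h=10 -> slot 10
728: h=12, h2=9, probe 12,8 -> slot 8
65: h=12, h2=6, probe 12,5,11 -> slot 11
127: h=10, h2=8, probe 10,5,0 -> slot 0
Table: [127, ., 804, ., ., 659, ., ., 728, ., 88, 65, 975]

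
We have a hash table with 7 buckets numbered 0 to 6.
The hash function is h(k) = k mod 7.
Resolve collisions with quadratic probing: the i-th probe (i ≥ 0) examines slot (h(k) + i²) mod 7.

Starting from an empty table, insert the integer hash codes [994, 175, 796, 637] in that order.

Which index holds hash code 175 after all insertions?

1

994: h=0 → slot 0
175: h=0, probe 0,1 → slot 1
796: h=5 → slot 5
637: h=0, probe 0,1,4 → slot 4
Table: [994, 175, -, -, 637, 796, -]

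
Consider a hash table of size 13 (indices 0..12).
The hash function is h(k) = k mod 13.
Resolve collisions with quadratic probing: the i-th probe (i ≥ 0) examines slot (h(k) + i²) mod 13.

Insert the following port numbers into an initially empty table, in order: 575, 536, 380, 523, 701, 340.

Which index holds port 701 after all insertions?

0

Insert 575: h=3, slot 3 empty → index 3.
Insert 536: h=3, slot 3 occupied → index 4.
Insert 380: h=3, slots 3,4 occupied → index 7.
Insert 523: h=3, slots 3,4,7 occupied → index 12.
Insert 701: h=12, slot 12 occupied → index 0.
Insert 340: h=2, slot 2 empty → index 2.
Table: [701, ∅, 340, 575, 536, ∅, ∅, 380, ∅, ∅, ∅, ∅, 523]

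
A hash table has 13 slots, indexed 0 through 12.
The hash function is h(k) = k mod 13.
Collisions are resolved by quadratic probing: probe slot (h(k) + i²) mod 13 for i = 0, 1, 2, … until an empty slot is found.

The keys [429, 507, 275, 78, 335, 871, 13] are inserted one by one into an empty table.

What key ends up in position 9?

871

429 hashes to 0; slot 0 is free -> place at 0.
507 hashes to 0; 0 taken -> place at 1.
275 hashes to 2; slot 2 is free -> place at 2.
78 hashes to 0; 0,1 taken -> place at 4.
335 hashes to 10; slot 10 is free -> place at 10.
871 hashes to 0; 0,1,4 taken -> place at 9.
13 hashes to 0; 0,1,4,9 taken -> place at 3.
Table: [429, 507, 275, 13, 78, ., ., ., ., 871, 335, ., .]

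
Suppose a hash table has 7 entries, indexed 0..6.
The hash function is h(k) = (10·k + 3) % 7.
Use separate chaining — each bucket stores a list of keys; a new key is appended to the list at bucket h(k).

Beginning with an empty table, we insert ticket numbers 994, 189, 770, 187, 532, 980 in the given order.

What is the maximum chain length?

5

994 -> bucket 3
189 -> bucket 3 (collision)
770 -> bucket 3 (collision)
187 -> bucket 4
532 -> bucket 3 (collision)
980 -> bucket 3 (collision)
Final buckets:
0: -
1: -
2: -
3: 994 -> 189 -> 770 -> 532 -> 980
4: 187
5: -
6: -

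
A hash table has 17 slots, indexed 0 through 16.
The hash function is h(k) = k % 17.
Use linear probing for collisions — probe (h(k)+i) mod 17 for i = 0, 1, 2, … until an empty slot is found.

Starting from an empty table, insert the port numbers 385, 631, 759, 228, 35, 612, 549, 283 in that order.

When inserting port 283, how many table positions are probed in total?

Insert 385: h=11, slot 11 empty -> index 11.
Insert 631: h=2, slot 2 empty -> index 2.
Insert 759: h=11, slot 11 occupied -> index 12.
Insert 228: h=7, slot 7 empty -> index 7.
Insert 35: h=1, slot 1 empty -> index 1.
Insert 612: h=0, slot 0 empty -> index 0.
Insert 549: h=5, slot 5 empty -> index 5.
Insert 283: h=11, slots 11,12 occupied -> index 13.
Table: [612, 35, 631, —, —, 549, —, 228, —, —, —, 385, 759, 283, —, —, —]

3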